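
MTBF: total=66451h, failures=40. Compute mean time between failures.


Formula: MTBF = Total operating time / Number of failures
MTBF = 66451 / 40
MTBF = 1661.28 hours

1661.28 hours


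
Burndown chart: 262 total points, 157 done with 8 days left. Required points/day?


Formula: Required rate = Remaining points / Days left
Remaining = 262 - 157 = 105 points
Required rate = 105 / 8 = 13.13 points/day

13.13 points/day


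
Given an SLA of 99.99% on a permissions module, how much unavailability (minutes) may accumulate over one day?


Formula: allowed downtime = period * (100 - SLA) / 100
Period (day) = 1440 minutes
Unavailability fraction = (100 - 99.99) / 100
Allowed downtime = 1440 * (100 - 99.99) / 100
Allowed downtime = 0.144 minutes

0.144 minutes


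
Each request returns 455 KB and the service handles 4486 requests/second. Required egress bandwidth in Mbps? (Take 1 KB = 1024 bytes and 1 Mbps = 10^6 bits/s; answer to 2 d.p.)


Formula: Mbps = payload_bytes * RPS * 8 / 1e6
Payload per request = 455 KB = 455 * 1024 = 465920 bytes
Total bytes/sec = 465920 * 4486 = 2090117120
Total bits/sec = 2090117120 * 8 = 16720936960
Mbps = 16720936960 / 1e6 = 16720.94

16720.94 Mbps


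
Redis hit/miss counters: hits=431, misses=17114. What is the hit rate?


Formula: hit rate = hits / (hits + misses) * 100
hit rate = 431 / (431 + 17114) * 100
hit rate = 431 / 17545 * 100
hit rate = 2.46%

2.46%


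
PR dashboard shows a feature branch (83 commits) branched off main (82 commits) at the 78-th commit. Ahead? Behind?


Common ancestor: commit #78
feature commits after divergence: 83 - 78 = 5
main commits after divergence: 82 - 78 = 4
feature is 5 commits ahead of main
main is 4 commits ahead of feature

feature ahead: 5, main ahead: 4


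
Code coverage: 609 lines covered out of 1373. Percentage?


Coverage = covered / total * 100
Coverage = 609 / 1373 * 100
Coverage = 44.36%

44.36%


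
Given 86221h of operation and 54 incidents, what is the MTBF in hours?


Formula: MTBF = Total operating time / Number of failures
MTBF = 86221 / 54
MTBF = 1596.69 hours

1596.69 hours


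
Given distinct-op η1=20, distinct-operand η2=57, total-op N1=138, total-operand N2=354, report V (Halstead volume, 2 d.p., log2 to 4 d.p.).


Formula: V = N * log2(η), where N = N1 + N2 and η = η1 + η2
η = 20 + 57 = 77
N = 138 + 354 = 492
log2(77) ≈ 6.2668
V = 492 * 6.2668 = 3083.27

3083.27


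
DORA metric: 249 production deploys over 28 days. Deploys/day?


Formula: deployments per day = releases / days
= 249 / 28
= 8.893 deploys/day
(equivalently, 62.25 deploys/week)

8.893 deploys/day


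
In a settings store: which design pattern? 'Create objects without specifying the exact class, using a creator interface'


This matches the Factory Method pattern

Factory Method


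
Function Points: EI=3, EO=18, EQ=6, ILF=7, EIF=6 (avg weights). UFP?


UFP = EI*4 + EO*5 + EQ*4 + ILF*10 + EIF*7
UFP = 3*4 + 18*5 + 6*4 + 7*10 + 6*7
UFP = 12 + 90 + 24 + 70 + 42
UFP = 238

238


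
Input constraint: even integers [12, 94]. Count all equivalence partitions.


Constraint: even integers in [12, 94]
Class 1: x < 12 — out-of-range invalid
Class 2: x in [12,94] but odd — wrong type invalid
Class 3: x in [12,94] and even — valid
Class 4: x > 94 — out-of-range invalid
Total equivalence classes: 4

4 equivalence classes


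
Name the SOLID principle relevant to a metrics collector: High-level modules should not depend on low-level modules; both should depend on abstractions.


This describes the Dependency Inversion Principle (DIP)

Dependency Inversion Principle (DIP)


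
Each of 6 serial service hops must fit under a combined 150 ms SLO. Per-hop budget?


Formula: per_stage = total_budget / stages
per_stage = 150 / 6
per_stage = 25.0 ms

25.0 ms


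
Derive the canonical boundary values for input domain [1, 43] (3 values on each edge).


Range: [1, 43]
Boundaries: just below min, min, min+1, max-1, max, just above max
Values: [0, 1, 2, 42, 43, 44]

[0, 1, 2, 42, 43, 44]


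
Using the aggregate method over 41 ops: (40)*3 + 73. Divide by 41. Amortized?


Formula: Amortized cost = Total cost / Operations
Total cost = (40 * 3) + (1 * 73)
Total cost = 120 + 73 = 193
Amortized = 193 / 41 = 4.7073

4.7073


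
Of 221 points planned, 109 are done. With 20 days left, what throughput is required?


Formula: Required rate = Remaining points / Days left
Remaining = 221 - 109 = 112 points
Required rate = 112 / 20 = 5.6 points/day

5.6 points/day


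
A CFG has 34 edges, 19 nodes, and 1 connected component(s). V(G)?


Formula: V(G) = E - N + 2P
V(G) = 34 - 19 + 2*1
V(G) = 15 + 2
V(G) = 17

17


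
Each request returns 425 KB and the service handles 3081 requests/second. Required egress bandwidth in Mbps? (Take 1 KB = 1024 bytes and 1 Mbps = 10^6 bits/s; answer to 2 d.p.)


Formula: Mbps = payload_bytes * RPS * 8 / 1e6
Payload per request = 425 KB = 425 * 1024 = 435200 bytes
Total bytes/sec = 435200 * 3081 = 1340851200
Total bits/sec = 1340851200 * 8 = 10726809600
Mbps = 10726809600 / 1e6 = 10726.81

10726.81 Mbps


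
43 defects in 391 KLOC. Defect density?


Defect density = defects / KLOC
Defect density = 43 / 391
Defect density = 0.11 defects/KLOC

0.11 defects/KLOC


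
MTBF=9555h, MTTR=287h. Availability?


Availability = MTBF / (MTBF + MTTR)
Availability = 9555 / (9555 + 287)
Availability = 9555 / 9842
Availability = 97.0839%

97.0839%


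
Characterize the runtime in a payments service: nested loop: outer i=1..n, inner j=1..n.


Reasoning: n iterations times n iterations
Complexity: O(n^2)

O(n^2)


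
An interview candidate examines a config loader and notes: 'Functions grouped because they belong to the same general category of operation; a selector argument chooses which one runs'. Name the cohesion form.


Reasoning: Grouped by category of activity, not by data or sequence
Type: Logical cohesion

Logical cohesion


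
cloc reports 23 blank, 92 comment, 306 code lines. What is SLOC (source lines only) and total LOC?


Total LOC = blank + comment + code
Total LOC = 23 + 92 + 306 = 421
SLOC (source only) = code = 306

Total LOC: 421, SLOC: 306


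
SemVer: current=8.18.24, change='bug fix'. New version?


Current: 8.18.24
Change category: 'bug fix' → patch bump
SemVer rule: patch bump → increment PATCH (MAJOR and MINOR unchanged)
New: 8.18.25

8.18.25


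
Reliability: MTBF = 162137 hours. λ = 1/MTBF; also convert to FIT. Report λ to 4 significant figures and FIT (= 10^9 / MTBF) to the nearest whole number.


Formula: λ = 1 / MTBF; FIT = λ × 1e9 = 1e9 / MTBF
λ = 1 / 162137 ≈ 6.168e-06 failures/hour
FIT = 1e9 / 162137 ≈ 6168 failures per 1e9 hours (nearest whole number)

λ = 6.168e-06 /h, FIT = 6168


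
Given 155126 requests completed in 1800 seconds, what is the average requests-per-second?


Formula: throughput = requests / seconds
throughput = 155126 / 1800
throughput = 86.18 requests/second

86.18 requests/second


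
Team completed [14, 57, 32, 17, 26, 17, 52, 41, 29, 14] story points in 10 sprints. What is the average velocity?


Formula: Avg velocity = Total points / Number of sprints
Points: [14, 57, 32, 17, 26, 17, 52, 41, 29, 14]
Sum = 14 + 57 + 32 + 17 + 26 + 17 + 52 + 41 + 29 + 14 = 299
Avg velocity = 299 / 10 = 29.9 points/sprint

29.9 points/sprint


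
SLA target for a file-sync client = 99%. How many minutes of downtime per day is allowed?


Formula: allowed downtime = period * (100 - SLA) / 100
Period (day) = 1440 minutes
Unavailability fraction = (100 - 99.0) / 100
Allowed downtime = 1440 * (100 - 99.0) / 100
Allowed downtime = 14.4 minutes

14.4 minutes


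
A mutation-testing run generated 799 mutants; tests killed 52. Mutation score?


Mutation score = killed / total * 100
Mutation score = 52 / 799 * 100
Mutation score = 6.51%

6.51%


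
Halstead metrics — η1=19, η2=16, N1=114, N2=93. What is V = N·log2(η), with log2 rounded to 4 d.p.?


Formula: V = N * log2(η), where N = N1 + N2 and η = η1 + η2
η = 19 + 16 = 35
N = 114 + 93 = 207
log2(35) ≈ 5.1293
V = 207 * 5.1293 = 1061.77

1061.77


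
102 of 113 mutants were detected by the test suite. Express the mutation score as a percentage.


Mutation score = killed / total * 100
Mutation score = 102 / 113 * 100
Mutation score = 90.27%

90.27%


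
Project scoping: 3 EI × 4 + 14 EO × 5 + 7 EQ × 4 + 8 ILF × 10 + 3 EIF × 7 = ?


UFP = EI*4 + EO*5 + EQ*4 + ILF*10 + EIF*7
UFP = 3*4 + 14*5 + 7*4 + 8*10 + 3*7
UFP = 12 + 70 + 28 + 80 + 21
UFP = 211

211


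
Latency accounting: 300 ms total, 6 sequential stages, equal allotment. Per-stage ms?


Formula: per_stage = total_budget / stages
per_stage = 300 / 6
per_stage = 50.0 ms

50.0 ms


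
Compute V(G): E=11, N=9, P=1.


Formula: V(G) = E - N + 2P
V(G) = 11 - 9 + 2*1
V(G) = 2 + 2
V(G) = 4

4


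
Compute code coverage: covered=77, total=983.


Coverage = covered / total * 100
Coverage = 77 / 983 * 100
Coverage = 7.83%

7.83%


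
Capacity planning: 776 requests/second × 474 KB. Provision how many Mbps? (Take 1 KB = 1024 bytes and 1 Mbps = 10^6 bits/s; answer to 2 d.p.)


Formula: Mbps = payload_bytes * RPS * 8 / 1e6
Payload per request = 474 KB = 474 * 1024 = 485376 bytes
Total bytes/sec = 485376 * 776 = 376651776
Total bits/sec = 376651776 * 8 = 3013214208
Mbps = 3013214208 / 1e6 = 3013.21

3013.21 Mbps


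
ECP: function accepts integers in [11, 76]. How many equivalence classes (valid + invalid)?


Valid range: [11, 76]
Class 1: x < 11 — invalid
Class 2: 11 ≤ x ≤ 76 — valid
Class 3: x > 76 — invalid
Total equivalence classes: 3

3 equivalence classes


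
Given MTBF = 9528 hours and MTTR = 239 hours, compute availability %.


Availability = MTBF / (MTBF + MTTR)
Availability = 9528 / (9528 + 239)
Availability = 9528 / 9767
Availability = 97.553%

97.553%


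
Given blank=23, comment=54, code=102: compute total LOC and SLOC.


Total LOC = blank + comment + code
Total LOC = 23 + 54 + 102 = 179
SLOC (source only) = code = 102

Total LOC: 179, SLOC: 102


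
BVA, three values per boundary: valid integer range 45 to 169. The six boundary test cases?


Range: [45, 169]
Boundaries: just below min, min, min+1, max-1, max, just above max
Values: [44, 45, 46, 168, 169, 170]

[44, 45, 46, 168, 169, 170]


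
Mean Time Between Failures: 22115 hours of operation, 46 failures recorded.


Formula: MTBF = Total operating time / Number of failures
MTBF = 22115 / 46
MTBF = 480.76 hours

480.76 hours


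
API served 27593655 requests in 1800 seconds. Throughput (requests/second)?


Formula: throughput = requests / seconds
throughput = 27593655 / 1800
throughput = 15329.81 requests/second

15329.81 requests/second


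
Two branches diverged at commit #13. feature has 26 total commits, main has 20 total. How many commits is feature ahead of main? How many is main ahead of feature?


Common ancestor: commit #13
feature commits after divergence: 26 - 13 = 13
main commits after divergence: 20 - 13 = 7
feature is 13 commits ahead of main
main is 7 commits ahead of feature

feature ahead: 13, main ahead: 7


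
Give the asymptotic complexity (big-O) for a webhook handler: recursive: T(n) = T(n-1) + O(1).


Reasoning: linear recursion with constant work per frame
Complexity: O(n)

O(n)


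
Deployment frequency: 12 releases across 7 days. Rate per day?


Formula: deployments per day = releases / days
= 12 / 7
= 1.714 deploys/day
(equivalently, 12.0 deploys/week)

1.714 deploys/day


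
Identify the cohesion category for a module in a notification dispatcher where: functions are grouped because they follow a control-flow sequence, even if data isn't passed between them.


Reasoning: Grouped by order of execution within a routine, not by data flow
Type: Procedural cohesion

Procedural cohesion


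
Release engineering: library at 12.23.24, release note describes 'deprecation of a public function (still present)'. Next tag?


Current: 12.23.24
Change category: 'deprecation of a public function (still present)' → minor bump
SemVer rule: minor bump → increment MINOR, reset PATCH to 0 (MAJOR unchanged)
New: 12.24.0

12.24.0


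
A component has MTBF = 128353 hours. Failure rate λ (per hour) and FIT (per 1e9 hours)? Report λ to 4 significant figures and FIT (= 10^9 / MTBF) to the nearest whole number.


Formula: λ = 1 / MTBF; FIT = λ × 1e9 = 1e9 / MTBF
λ = 1 / 128353 ≈ 7.791e-06 failures/hour
FIT = 1e9 / 128353 ≈ 7791 failures per 1e9 hours (nearest whole number)

λ = 7.791e-06 /h, FIT = 7791


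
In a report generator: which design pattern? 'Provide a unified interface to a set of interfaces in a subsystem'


This matches the Facade pattern

Facade


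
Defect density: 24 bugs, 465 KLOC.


Defect density = defects / KLOC
Defect density = 24 / 465
Defect density = 0.052 defects/KLOC

0.052 defects/KLOC


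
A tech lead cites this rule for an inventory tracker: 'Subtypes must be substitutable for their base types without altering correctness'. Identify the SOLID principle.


This describes the Liskov Substitution Principle (LSP)

Liskov Substitution Principle (LSP)


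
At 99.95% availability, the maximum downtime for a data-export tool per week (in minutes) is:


Formula: allowed downtime = period * (100 - SLA) / 100
Period (week) = 10080 minutes
Unavailability fraction = (100 - 99.95) / 100
Allowed downtime = 10080 * (100 - 99.95) / 100
Allowed downtime = 5.04 minutes

5.04 minutes


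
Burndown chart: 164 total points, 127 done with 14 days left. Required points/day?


Formula: Required rate = Remaining points / Days left
Remaining = 164 - 127 = 37 points
Required rate = 37 / 14 = 2.64 points/day

2.64 points/day


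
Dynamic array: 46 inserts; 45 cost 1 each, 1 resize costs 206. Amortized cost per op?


Formula: Amortized cost = Total cost / Operations
Total cost = (45 * 1) + (1 * 206)
Total cost = 45 + 206 = 251
Amortized = 251 / 46 = 5.4565

5.4565


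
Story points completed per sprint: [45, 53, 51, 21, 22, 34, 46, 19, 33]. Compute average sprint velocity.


Formula: Avg velocity = Total points / Number of sprints
Points: [45, 53, 51, 21, 22, 34, 46, 19, 33]
Sum = 45 + 53 + 51 + 21 + 22 + 34 + 46 + 19 + 33 = 324
Avg velocity = 324 / 9 = 36.0 points/sprint

36.0 points/sprint


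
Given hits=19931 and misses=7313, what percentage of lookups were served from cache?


Formula: hit rate = hits / (hits + misses) * 100
hit rate = 19931 / (19931 + 7313) * 100
hit rate = 19931 / 27244 * 100
hit rate = 73.16%

73.16%


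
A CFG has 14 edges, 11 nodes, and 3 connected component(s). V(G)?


Formula: V(G) = E - N + 2P
V(G) = 14 - 11 + 2*3
V(G) = 3 + 6
V(G) = 9

9


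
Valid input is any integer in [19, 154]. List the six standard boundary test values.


Range: [19, 154]
Boundaries: just below min, min, min+1, max-1, max, just above max
Values: [18, 19, 20, 153, 154, 155]

[18, 19, 20, 153, 154, 155]


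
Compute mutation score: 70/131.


Mutation score = killed / total * 100
Mutation score = 70 / 131 * 100
Mutation score = 53.44%

53.44%


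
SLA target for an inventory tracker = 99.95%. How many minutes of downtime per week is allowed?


Formula: allowed downtime = period * (100 - SLA) / 100
Period (week) = 10080 minutes
Unavailability fraction = (100 - 99.95) / 100
Allowed downtime = 10080 * (100 - 99.95) / 100
Allowed downtime = 5.04 minutes

5.04 minutes


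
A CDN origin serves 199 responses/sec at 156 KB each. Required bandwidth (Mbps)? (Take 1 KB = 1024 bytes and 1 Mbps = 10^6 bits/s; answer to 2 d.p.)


Formula: Mbps = payload_bytes * RPS * 8 / 1e6
Payload per request = 156 KB = 156 * 1024 = 159744 bytes
Total bytes/sec = 159744 * 199 = 31789056
Total bits/sec = 31789056 * 8 = 254312448
Mbps = 254312448 / 1e6 = 254.31

254.31 Mbps


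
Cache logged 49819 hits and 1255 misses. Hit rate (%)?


Formula: hit rate = hits / (hits + misses) * 100
hit rate = 49819 / (49819 + 1255) * 100
hit rate = 49819 / 51074 * 100
hit rate = 97.54%

97.54%


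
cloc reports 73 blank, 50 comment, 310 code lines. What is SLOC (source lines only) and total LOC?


Total LOC = blank + comment + code
Total LOC = 73 + 50 + 310 = 433
SLOC (source only) = code = 310

Total LOC: 433, SLOC: 310


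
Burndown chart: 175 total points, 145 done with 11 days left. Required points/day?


Formula: Required rate = Remaining points / Days left
Remaining = 175 - 145 = 30 points
Required rate = 30 / 11 = 2.73 points/day

2.73 points/day


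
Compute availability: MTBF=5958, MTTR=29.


Availability = MTBF / (MTBF + MTTR)
Availability = 5958 / (5958 + 29)
Availability = 5958 / 5987
Availability = 99.5156%

99.5156%


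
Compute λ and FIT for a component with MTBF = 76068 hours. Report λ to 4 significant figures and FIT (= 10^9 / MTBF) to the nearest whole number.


Formula: λ = 1 / MTBF; FIT = λ × 1e9 = 1e9 / MTBF
λ = 1 / 76068 ≈ 1.315e-05 failures/hour
FIT = 1e9 / 76068 ≈ 13146 failures per 1e9 hours (nearest whole number)

λ = 1.315e-05 /h, FIT = 13146


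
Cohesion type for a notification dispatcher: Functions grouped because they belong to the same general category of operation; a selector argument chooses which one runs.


Reasoning: Grouped by category of activity, not by data or sequence
Type: Logical cohesion

Logical cohesion


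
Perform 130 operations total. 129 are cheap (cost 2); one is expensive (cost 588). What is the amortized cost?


Formula: Amortized cost = Total cost / Operations
Total cost = (129 * 2) + (1 * 588)
Total cost = 258 + 588 = 846
Amortized = 846 / 130 = 6.5077

6.5077


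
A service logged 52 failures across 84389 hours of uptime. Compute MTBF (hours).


Formula: MTBF = Total operating time / Number of failures
MTBF = 84389 / 52
MTBF = 1622.87 hours

1622.87 hours


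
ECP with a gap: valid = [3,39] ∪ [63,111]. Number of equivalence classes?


Valid ranges: [3,39] and [63,111]
Class 1: x < 3 — invalid
Class 2: 3 ≤ x ≤ 39 — valid
Class 3: 39 < x < 63 — invalid (gap between ranges)
Class 4: 63 ≤ x ≤ 111 — valid
Class 5: x > 111 — invalid
Total equivalence classes: 5

5 equivalence classes


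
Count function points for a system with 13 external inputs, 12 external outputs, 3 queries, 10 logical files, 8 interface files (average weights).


UFP = EI*4 + EO*5 + EQ*4 + ILF*10 + EIF*7
UFP = 13*4 + 12*5 + 3*4 + 10*10 + 8*7
UFP = 52 + 60 + 12 + 100 + 56
UFP = 280

280


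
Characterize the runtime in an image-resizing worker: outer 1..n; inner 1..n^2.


Reasoning: n times n^2
Complexity: O(n^3)

O(n^3)


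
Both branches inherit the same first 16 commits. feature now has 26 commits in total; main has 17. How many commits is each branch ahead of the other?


Common ancestor: commit #16
feature commits after divergence: 26 - 16 = 10
main commits after divergence: 17 - 16 = 1
feature is 10 commits ahead of main
main is 1 commits ahead of feature

feature ahead: 10, main ahead: 1


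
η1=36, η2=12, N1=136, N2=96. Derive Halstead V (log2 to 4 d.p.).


Formula: V = N * log2(η), where N = N1 + N2 and η = η1 + η2
η = 36 + 12 = 48
N = 136 + 96 = 232
log2(48) ≈ 5.5850
V = 232 * 5.5850 = 1295.72

1295.72


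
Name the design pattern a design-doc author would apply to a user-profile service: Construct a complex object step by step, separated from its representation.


This matches the Builder pattern

Builder


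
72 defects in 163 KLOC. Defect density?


Defect density = defects / KLOC
Defect density = 72 / 163
Defect density = 0.442 defects/KLOC

0.442 defects/KLOC


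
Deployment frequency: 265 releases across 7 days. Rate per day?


Formula: deployments per day = releases / days
= 265 / 7
= 37.857 deploys/day
(equivalently, 265.0 deploys/week)

37.857 deploys/day


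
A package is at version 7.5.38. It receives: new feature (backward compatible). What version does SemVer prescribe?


Current: 7.5.38
Change category: 'new feature (backward compatible)' → minor bump
SemVer rule: minor bump → increment MINOR, reset PATCH to 0 (MAJOR unchanged)
New: 7.6.0

7.6.0


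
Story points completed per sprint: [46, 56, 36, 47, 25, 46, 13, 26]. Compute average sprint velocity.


Formula: Avg velocity = Total points / Number of sprints
Points: [46, 56, 36, 47, 25, 46, 13, 26]
Sum = 46 + 56 + 36 + 47 + 25 + 46 + 13 + 26 = 295
Avg velocity = 295 / 8 = 36.88 points/sprint

36.88 points/sprint


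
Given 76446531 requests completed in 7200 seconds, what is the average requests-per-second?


Formula: throughput = requests / seconds
throughput = 76446531 / 7200
throughput = 10617.57 requests/second

10617.57 requests/second


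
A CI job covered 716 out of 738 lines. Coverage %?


Coverage = covered / total * 100
Coverage = 716 / 738 * 100
Coverage = 97.02%

97.02%


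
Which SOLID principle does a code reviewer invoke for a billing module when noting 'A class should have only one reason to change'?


This describes the Single Responsibility Principle (SRP)

Single Responsibility Principle (SRP)


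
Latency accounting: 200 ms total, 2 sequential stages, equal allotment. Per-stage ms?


Formula: per_stage = total_budget / stages
per_stage = 200 / 2
per_stage = 100.0 ms

100.0 ms


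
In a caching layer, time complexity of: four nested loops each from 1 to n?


Reasoning: four levels of nesting
Complexity: O(n^4)

O(n^4)


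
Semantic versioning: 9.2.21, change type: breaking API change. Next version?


Current: 9.2.21
Change category: 'breaking API change' → major bump
SemVer rule: major bump → increment MAJOR, reset MINOR and PATCH to 0
New: 10.0.0

10.0.0


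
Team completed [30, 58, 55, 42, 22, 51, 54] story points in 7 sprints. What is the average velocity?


Formula: Avg velocity = Total points / Number of sprints
Points: [30, 58, 55, 42, 22, 51, 54]
Sum = 30 + 58 + 55 + 42 + 22 + 51 + 54 = 312
Avg velocity = 312 / 7 = 44.57 points/sprint

44.57 points/sprint


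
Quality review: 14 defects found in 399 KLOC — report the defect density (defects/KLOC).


Defect density = defects / KLOC
Defect density = 14 / 399
Defect density = 0.035 defects/KLOC

0.035 defects/KLOC


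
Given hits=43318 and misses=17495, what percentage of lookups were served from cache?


Formula: hit rate = hits / (hits + misses) * 100
hit rate = 43318 / (43318 + 17495) * 100
hit rate = 43318 / 60813 * 100
hit rate = 71.23%

71.23%


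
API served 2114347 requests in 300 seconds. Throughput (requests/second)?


Formula: throughput = requests / seconds
throughput = 2114347 / 300
throughput = 7047.82 requests/second

7047.82 requests/second


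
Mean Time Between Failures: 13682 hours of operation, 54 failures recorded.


Formula: MTBF = Total operating time / Number of failures
MTBF = 13682 / 54
MTBF = 253.37 hours

253.37 hours


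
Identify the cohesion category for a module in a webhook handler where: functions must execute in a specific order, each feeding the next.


Reasoning: Output of one is input to next
Type: Sequential cohesion

Sequential cohesion


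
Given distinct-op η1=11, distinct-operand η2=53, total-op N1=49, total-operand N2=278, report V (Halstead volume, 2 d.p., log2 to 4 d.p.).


Formula: V = N * log2(η), where N = N1 + N2 and η = η1 + η2
η = 11 + 53 = 64
N = 49 + 278 = 327
log2(64) ≈ 6.0000
V = 327 * 6.0000 = 1962.00

1962.00


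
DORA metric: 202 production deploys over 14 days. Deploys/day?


Formula: deployments per day = releases / days
= 202 / 14
= 14.429 deploys/day
(equivalently, 101.0 deploys/week)

14.429 deploys/day


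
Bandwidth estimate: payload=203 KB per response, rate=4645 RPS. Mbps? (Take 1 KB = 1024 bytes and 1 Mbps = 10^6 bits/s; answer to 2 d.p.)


Formula: Mbps = payload_bytes * RPS * 8 / 1e6
Payload per request = 203 KB = 203 * 1024 = 207872 bytes
Total bytes/sec = 207872 * 4645 = 965565440
Total bits/sec = 965565440 * 8 = 7724523520
Mbps = 7724523520 / 1e6 = 7724.52

7724.52 Mbps


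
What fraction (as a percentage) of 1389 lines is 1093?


Coverage = covered / total * 100
Coverage = 1093 / 1389 * 100
Coverage = 78.69%

78.69%


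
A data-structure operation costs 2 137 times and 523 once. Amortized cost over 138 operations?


Formula: Amortized cost = Total cost / Operations
Total cost = (137 * 2) + (1 * 523)
Total cost = 274 + 523 = 797
Amortized = 797 / 138 = 5.7754

5.7754


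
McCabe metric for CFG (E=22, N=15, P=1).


Formula: V(G) = E - N + 2P
V(G) = 22 - 15 + 2*1
V(G) = 7 + 2
V(G) = 9

9


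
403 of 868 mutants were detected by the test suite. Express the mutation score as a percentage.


Mutation score = killed / total * 100
Mutation score = 403 / 868 * 100
Mutation score = 46.43%

46.43%


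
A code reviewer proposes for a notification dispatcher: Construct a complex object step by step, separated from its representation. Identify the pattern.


This matches the Builder pattern

Builder


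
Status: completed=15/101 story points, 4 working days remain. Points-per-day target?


Formula: Required rate = Remaining points / Days left
Remaining = 101 - 15 = 86 points
Required rate = 86 / 4 = 21.5 points/day

21.5 points/day


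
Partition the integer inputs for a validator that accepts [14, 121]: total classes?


Valid range: [14, 121]
Class 1: x < 14 — invalid
Class 2: 14 ≤ x ≤ 121 — valid
Class 3: x > 121 — invalid
Total equivalence classes: 3

3 equivalence classes


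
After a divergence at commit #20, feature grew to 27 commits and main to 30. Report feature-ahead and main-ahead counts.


Common ancestor: commit #20
feature commits after divergence: 27 - 20 = 7
main commits after divergence: 30 - 20 = 10
feature is 7 commits ahead of main
main is 10 commits ahead of feature

feature ahead: 7, main ahead: 10


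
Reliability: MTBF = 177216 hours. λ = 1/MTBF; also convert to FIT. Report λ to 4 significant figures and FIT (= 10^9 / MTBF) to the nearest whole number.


Formula: λ = 1 / MTBF; FIT = λ × 1e9 = 1e9 / MTBF
λ = 1 / 177216 ≈ 5.643e-06 failures/hour
FIT = 1e9 / 177216 ≈ 5643 failures per 1e9 hours (nearest whole number)

λ = 5.643e-06 /h, FIT = 5643


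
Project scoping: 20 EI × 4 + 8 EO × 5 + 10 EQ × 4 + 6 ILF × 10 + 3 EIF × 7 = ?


UFP = EI*4 + EO*5 + EQ*4 + ILF*10 + EIF*7
UFP = 20*4 + 8*5 + 10*4 + 6*10 + 3*7
UFP = 80 + 40 + 40 + 60 + 21
UFP = 241

241


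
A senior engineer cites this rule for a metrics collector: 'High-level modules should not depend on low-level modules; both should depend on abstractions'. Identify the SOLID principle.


This describes the Dependency Inversion Principle (DIP)

Dependency Inversion Principle (DIP)


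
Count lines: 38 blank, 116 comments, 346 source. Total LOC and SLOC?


Total LOC = blank + comment + code
Total LOC = 38 + 116 + 346 = 500
SLOC (source only) = code = 346

Total LOC: 500, SLOC: 346


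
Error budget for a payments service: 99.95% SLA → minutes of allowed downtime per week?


Formula: allowed downtime = period * (100 - SLA) / 100
Period (week) = 10080 minutes
Unavailability fraction = (100 - 99.95) / 100
Allowed downtime = 10080 * (100 - 99.95) / 100
Allowed downtime = 5.04 minutes

5.04 minutes


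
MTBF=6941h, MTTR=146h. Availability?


Availability = MTBF / (MTBF + MTTR)
Availability = 6941 / (6941 + 146)
Availability = 6941 / 7087
Availability = 97.9399%

97.9399%


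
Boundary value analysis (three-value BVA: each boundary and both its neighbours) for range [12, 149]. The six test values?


Range: [12, 149]
Boundaries: just below min, min, min+1, max-1, max, just above max
Values: [11, 12, 13, 148, 149, 150]

[11, 12, 13, 148, 149, 150]


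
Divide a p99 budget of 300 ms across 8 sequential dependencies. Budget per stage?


Formula: per_stage = total_budget / stages
per_stage = 300 / 8
per_stage = 37.5 ms

37.5 ms


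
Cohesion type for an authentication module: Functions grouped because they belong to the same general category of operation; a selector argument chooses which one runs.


Reasoning: Grouped by category of activity, not by data or sequence
Type: Logical cohesion

Logical cohesion


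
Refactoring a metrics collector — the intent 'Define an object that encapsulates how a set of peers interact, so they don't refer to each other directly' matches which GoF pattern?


This matches the Mediator pattern

Mediator


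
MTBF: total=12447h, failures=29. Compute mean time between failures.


Formula: MTBF = Total operating time / Number of failures
MTBF = 12447 / 29
MTBF = 429.21 hours

429.21 hours


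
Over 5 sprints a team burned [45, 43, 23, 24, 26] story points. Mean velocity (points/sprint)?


Formula: Avg velocity = Total points / Number of sprints
Points: [45, 43, 23, 24, 26]
Sum = 45 + 43 + 23 + 24 + 26 = 161
Avg velocity = 161 / 5 = 32.2 points/sprint

32.2 points/sprint


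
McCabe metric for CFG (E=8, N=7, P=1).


Formula: V(G) = E - N + 2P
V(G) = 8 - 7 + 2*1
V(G) = 1 + 2
V(G) = 3

3


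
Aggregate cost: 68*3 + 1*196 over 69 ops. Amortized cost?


Formula: Amortized cost = Total cost / Operations
Total cost = (68 * 3) + (1 * 196)
Total cost = 204 + 196 = 400
Amortized = 400 / 69 = 5.7971

5.7971


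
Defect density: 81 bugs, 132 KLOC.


Defect density = defects / KLOC
Defect density = 81 / 132
Defect density = 0.614 defects/KLOC

0.614 defects/KLOC


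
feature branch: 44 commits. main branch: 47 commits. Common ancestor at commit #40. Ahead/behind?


Common ancestor: commit #40
feature commits after divergence: 44 - 40 = 4
main commits after divergence: 47 - 40 = 7
feature is 4 commits ahead of main
main is 7 commits ahead of feature

feature ahead: 4, main ahead: 7


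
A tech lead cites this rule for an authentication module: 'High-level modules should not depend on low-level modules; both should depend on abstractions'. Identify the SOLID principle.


This describes the Dependency Inversion Principle (DIP)

Dependency Inversion Principle (DIP)


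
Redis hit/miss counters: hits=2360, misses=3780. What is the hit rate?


Formula: hit rate = hits / (hits + misses) * 100
hit rate = 2360 / (2360 + 3780) * 100
hit rate = 2360 / 6140 * 100
hit rate = 38.44%

38.44%


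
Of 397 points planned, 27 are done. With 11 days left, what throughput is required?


Formula: Required rate = Remaining points / Days left
Remaining = 397 - 27 = 370 points
Required rate = 370 / 11 = 33.64 points/day

33.64 points/day


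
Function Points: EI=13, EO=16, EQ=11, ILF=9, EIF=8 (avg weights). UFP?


UFP = EI*4 + EO*5 + EQ*4 + ILF*10 + EIF*7
UFP = 13*4 + 16*5 + 11*4 + 9*10 + 8*7
UFP = 52 + 80 + 44 + 90 + 56
UFP = 322

322


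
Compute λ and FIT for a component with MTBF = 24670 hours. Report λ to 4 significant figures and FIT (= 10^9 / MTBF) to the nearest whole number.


Formula: λ = 1 / MTBF; FIT = λ × 1e9 = 1e9 / MTBF
λ = 1 / 24670 ≈ 4.054e-05 failures/hour
FIT = 1e9 / 24670 ≈ 40535 failures per 1e9 hours (nearest whole number)

λ = 4.054e-05 /h, FIT = 40535


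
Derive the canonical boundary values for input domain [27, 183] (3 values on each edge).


Range: [27, 183]
Boundaries: just below min, min, min+1, max-1, max, just above max
Values: [26, 27, 28, 182, 183, 184]

[26, 27, 28, 182, 183, 184]


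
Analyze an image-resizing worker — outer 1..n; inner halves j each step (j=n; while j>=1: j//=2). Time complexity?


Reasoning: n times log n
Complexity: O(n log n)

O(n log n)


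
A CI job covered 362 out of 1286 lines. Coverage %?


Coverage = covered / total * 100
Coverage = 362 / 1286 * 100
Coverage = 28.15%

28.15%


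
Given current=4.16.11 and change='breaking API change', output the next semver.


Current: 4.16.11
Change category: 'breaking API change' → major bump
SemVer rule: major bump → increment MAJOR, reset MINOR and PATCH to 0
New: 5.0.0

5.0.0


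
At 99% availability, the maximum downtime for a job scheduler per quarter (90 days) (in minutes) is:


Formula: allowed downtime = period * (100 - SLA) / 100
Period (quarter (90 days)) = 129600 minutes
Unavailability fraction = (100 - 99.0) / 100
Allowed downtime = 129600 * (100 - 99.0) / 100
Allowed downtime = 1296.0 minutes

1296.0 minutes


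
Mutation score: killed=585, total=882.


Mutation score = killed / total * 100
Mutation score = 585 / 882 * 100
Mutation score = 66.33%

66.33%


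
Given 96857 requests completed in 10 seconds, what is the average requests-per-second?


Formula: throughput = requests / seconds
throughput = 96857 / 10
throughput = 9685.7 requests/second

9685.7 requests/second


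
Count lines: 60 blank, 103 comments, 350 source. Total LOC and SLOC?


Total LOC = blank + comment + code
Total LOC = 60 + 103 + 350 = 513
SLOC (source only) = code = 350

Total LOC: 513, SLOC: 350


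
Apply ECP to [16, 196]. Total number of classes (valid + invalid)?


Valid range: [16, 196]
Class 1: x < 16 — invalid
Class 2: 16 ≤ x ≤ 196 — valid
Class 3: x > 196 — invalid
Total equivalence classes: 3

3 equivalence classes


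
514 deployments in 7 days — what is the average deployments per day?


Formula: deployments per day = releases / days
= 514 / 7
= 73.429 deploys/day
(equivalently, 514.0 deploys/week)

73.429 deploys/day


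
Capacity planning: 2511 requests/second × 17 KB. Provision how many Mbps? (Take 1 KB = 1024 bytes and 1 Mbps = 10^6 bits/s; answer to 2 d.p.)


Formula: Mbps = payload_bytes * RPS * 8 / 1e6
Payload per request = 17 KB = 17 * 1024 = 17408 bytes
Total bytes/sec = 17408 * 2511 = 43711488
Total bits/sec = 43711488 * 8 = 349691904
Mbps = 349691904 / 1e6 = 349.69

349.69 Mbps


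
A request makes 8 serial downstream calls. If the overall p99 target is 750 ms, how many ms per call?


Formula: per_stage = total_budget / stages
per_stage = 750 / 8
per_stage = 93.75 ms

93.75 ms


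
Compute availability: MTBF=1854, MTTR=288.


Availability = MTBF / (MTBF + MTTR)
Availability = 1854 / (1854 + 288)
Availability = 1854 / 2142
Availability = 86.5546%

86.5546%


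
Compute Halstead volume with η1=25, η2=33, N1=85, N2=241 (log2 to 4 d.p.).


Formula: V = N * log2(η), where N = N1 + N2 and η = η1 + η2
η = 25 + 33 = 58
N = 85 + 241 = 326
log2(58) ≈ 5.8580
V = 326 * 5.8580 = 1909.71

1909.71


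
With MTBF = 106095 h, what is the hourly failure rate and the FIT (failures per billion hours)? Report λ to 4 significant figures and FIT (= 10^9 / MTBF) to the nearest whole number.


Formula: λ = 1 / MTBF; FIT = λ × 1e9 = 1e9 / MTBF
λ = 1 / 106095 ≈ 9.426e-06 failures/hour
FIT = 1e9 / 106095 ≈ 9426 failures per 1e9 hours (nearest whole number)

λ = 9.426e-06 /h, FIT = 9426


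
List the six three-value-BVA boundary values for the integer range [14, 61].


Range: [14, 61]
Boundaries: just below min, min, min+1, max-1, max, just above max
Values: [13, 14, 15, 60, 61, 62]

[13, 14, 15, 60, 61, 62]


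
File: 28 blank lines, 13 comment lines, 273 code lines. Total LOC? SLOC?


Total LOC = blank + comment + code
Total LOC = 28 + 13 + 273 = 314
SLOC (source only) = code = 273

Total LOC: 314, SLOC: 273


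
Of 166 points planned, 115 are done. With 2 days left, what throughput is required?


Formula: Required rate = Remaining points / Days left
Remaining = 166 - 115 = 51 points
Required rate = 51 / 2 = 25.5 points/day

25.5 points/day


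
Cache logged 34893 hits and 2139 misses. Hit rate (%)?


Formula: hit rate = hits / (hits + misses) * 100
hit rate = 34893 / (34893 + 2139) * 100
hit rate = 34893 / 37032 * 100
hit rate = 94.22%

94.22%


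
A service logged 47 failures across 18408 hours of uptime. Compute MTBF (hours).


Formula: MTBF = Total operating time / Number of failures
MTBF = 18408 / 47
MTBF = 391.66 hours

391.66 hours


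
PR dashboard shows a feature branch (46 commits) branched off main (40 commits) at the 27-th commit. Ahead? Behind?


Common ancestor: commit #27
feature commits after divergence: 46 - 27 = 19
main commits after divergence: 40 - 27 = 13
feature is 19 commits ahead of main
main is 13 commits ahead of feature

feature ahead: 19, main ahead: 13


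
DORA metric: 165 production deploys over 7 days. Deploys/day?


Formula: deployments per day = releases / days
= 165 / 7
= 23.571 deploys/day
(equivalently, 165.0 deploys/week)

23.571 deploys/day


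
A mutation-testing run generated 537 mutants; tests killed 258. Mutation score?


Mutation score = killed / total * 100
Mutation score = 258 / 537 * 100
Mutation score = 48.04%

48.04%


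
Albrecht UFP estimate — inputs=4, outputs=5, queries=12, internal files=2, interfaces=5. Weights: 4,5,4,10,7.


UFP = EI*4 + EO*5 + EQ*4 + ILF*10 + EIF*7
UFP = 4*4 + 5*5 + 12*4 + 2*10 + 5*7
UFP = 16 + 25 + 48 + 20 + 35
UFP = 144

144


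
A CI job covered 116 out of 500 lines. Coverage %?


Coverage = covered / total * 100
Coverage = 116 / 500 * 100
Coverage = 23.2%

23.2%


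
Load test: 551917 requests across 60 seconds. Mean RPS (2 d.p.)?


Formula: throughput = requests / seconds
throughput = 551917 / 60
throughput = 9198.62 requests/second

9198.62 requests/second


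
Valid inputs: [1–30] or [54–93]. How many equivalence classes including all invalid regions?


Valid ranges: [1,30] and [54,93]
Class 1: x < 1 — invalid
Class 2: 1 ≤ x ≤ 30 — valid
Class 3: 30 < x < 54 — invalid (gap between ranges)
Class 4: 54 ≤ x ≤ 93 — valid
Class 5: x > 93 — invalid
Total equivalence classes: 5

5 equivalence classes


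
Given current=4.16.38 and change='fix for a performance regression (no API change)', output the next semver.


Current: 4.16.38
Change category: 'fix for a performance regression (no API change)' → patch bump
SemVer rule: patch bump → increment PATCH (MAJOR and MINOR unchanged)
New: 4.16.39

4.16.39


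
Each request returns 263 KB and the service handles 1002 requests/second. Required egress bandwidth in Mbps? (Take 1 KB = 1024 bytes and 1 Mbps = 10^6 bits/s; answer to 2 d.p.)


Formula: Mbps = payload_bytes * RPS * 8 / 1e6
Payload per request = 263 KB = 263 * 1024 = 269312 bytes
Total bytes/sec = 269312 * 1002 = 269850624
Total bits/sec = 269850624 * 8 = 2158804992
Mbps = 2158804992 / 1e6 = 2158.8

2158.8 Mbps


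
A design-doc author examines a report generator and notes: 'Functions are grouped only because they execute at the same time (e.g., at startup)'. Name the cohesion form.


Reasoning: Related by timing only
Type: Temporal cohesion

Temporal cohesion


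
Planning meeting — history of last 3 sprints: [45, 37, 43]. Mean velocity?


Formula: Avg velocity = Total points / Number of sprints
Points: [45, 37, 43]
Sum = 45 + 37 + 43 = 125
Avg velocity = 125 / 3 = 41.67 points/sprint

41.67 points/sprint


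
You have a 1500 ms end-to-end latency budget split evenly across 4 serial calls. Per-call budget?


Formula: per_stage = total_budget / stages
per_stage = 1500 / 4
per_stage = 375.0 ms

375.0 ms


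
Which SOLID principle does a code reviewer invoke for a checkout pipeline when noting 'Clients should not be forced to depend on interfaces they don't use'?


This describes the Interface Segregation Principle (ISP)

Interface Segregation Principle (ISP)


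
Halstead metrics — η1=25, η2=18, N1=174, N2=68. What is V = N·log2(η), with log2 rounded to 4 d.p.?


Formula: V = N * log2(η), where N = N1 + N2 and η = η1 + η2
η = 25 + 18 = 43
N = 174 + 68 = 242
log2(43) ≈ 5.4263
V = 242 * 5.4263 = 1313.16

1313.16
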